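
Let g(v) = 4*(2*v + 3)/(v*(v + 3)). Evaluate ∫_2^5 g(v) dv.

Factor the denominator: v**2 + 3*v = (v + 3)v.
Partial fractions: 4*(2*v + 3)/(v*(v + 3)) = 4/(v + 3) + 4/v.
An antiderivative is F(v) = 4*log(v) + 4*log(v + 3).
Then F(5) - F(2) = (4*log(5) + 12*log(2)) - (4*log(2) + 4*log(5)) = 8*log(2).

8*log(2)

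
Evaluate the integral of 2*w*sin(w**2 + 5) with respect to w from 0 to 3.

-cos(14) + cos(5)

Let u = w**2 + 5, so du = 2*w dw. When w = 0, u = 5; when w = 3, u = 14.
The integral becomes ∫ sin(u) du from 5 to 14, with antiderivative -cos(u).
Back in w: F(w) = -cos(w**2 + 5).
Then F(3) - F(0) = (-cos(14)) - (-cos(5)) = -cos(14) + cos(5).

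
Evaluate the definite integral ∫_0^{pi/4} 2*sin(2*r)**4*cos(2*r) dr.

1/5

Let u = sin(2*r), so du = 2*cos(2*r) dr. When r = 0, u = 0; when r = pi/4, u = 1.
The integral becomes ∫ u**4 du from 0 to 1, with antiderivative u**5/5.
Back in r: F(r) = sin(2*r)**5/5.
Then F(pi/4) - F(0) = (1/5) - (0) = 1/5.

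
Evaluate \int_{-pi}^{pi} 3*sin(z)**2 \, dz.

Use the identity sin^2(z) = (1 - cos(2*z))/2.
An antiderivative is F(z) = 3*z/2 - 3*sin(2*z)/4.
Then F(pi) - F(-pi) = (3*pi/2) - (-3*pi/2) = 3*pi.

3*pi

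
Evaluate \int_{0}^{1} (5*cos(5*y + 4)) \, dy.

Let u = 5*y + 4, so du = 5 dy. When y = 0, u = 4; when y = 1, u = 9.
The integral becomes ∫ cos(u) du from 4 to 9, with antiderivative sin(u).
Back in y: F(y) = sin(5*y + 4).
Then F(1) - F(0) = (sin(9)) - (sin(4)) = sin(9) - sin(4).

sin(9) - sin(4)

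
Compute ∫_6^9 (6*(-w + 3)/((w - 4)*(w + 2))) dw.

Factor the denominator: w**2 - 2*w - 8 = (w + 2)(w - 4).
Partial fractions: 6*(-w + 3)/((w - 4)*(w + 2)) = -5/(w + 2) - 1/(w - 4).
An antiderivative is F(w) = -log(w - 4) - 5*log(w + 2).
Then F(9) - F(6) = (-5*log(11) - log(5)) - (-16*log(2)) = -5*log(11) - log(5) + 16*log(2).

-5*log(11) - log(5) + 16*log(2)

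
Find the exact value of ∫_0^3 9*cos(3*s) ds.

Let u = 3*s, so du = 3 ds. When s = 0, u = 0; when s = 3, u = 9.
The integral becomes 3·∫ cos(u) du from 0 to 9, with antiderivative 3*sin(u).
Back in s: F(s) = 3*sin(3*s).
Then F(3) - F(0) = (3*sin(9)) - (0) = 3*sin(9).

3*sin(9)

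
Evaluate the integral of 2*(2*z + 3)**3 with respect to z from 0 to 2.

Let u = 2*z + 3, so du = 2 dz. When z = 0, u = 3; when z = 2, u = 7.
The integral becomes ∫ u**3 du from 3 to 7, with antiderivative u**4/4.
Back in z: F(z) = (2*z + 3)**4/4.
Then F(2) - F(0) = (2401/4) - (81/4) = 580.

580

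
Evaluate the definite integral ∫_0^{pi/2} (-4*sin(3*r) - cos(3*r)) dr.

-1

An antiderivative is F(r) = -sin(3*r)/3 + 4*cos(3*r)/3.
Then F(pi/2) - F(0) = (1/3) - (4/3) = -1.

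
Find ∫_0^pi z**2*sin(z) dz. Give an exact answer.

-4 + pi**2

Integrate by parts twice (u = z^2, dv = sin(z) dz).
An antiderivative is F(z) = -z**2*cos(z) + 2*z*sin(z) + 2*cos(z).
Then F(pi) - F(0) = (-2 + pi**2) - (2) = -4 + pi**2.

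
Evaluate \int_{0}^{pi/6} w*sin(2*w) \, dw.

Integrate by parts once (u = w, dv = sin(2*w) dw).
An antiderivative is F(w) = -w*cos(2*w)/2 + sin(2*w)/4.
Then F(pi/6) - F(0) = (-pi/24 + sqrt(3)/8) - (0) = -pi/24 + sqrt(3)/8.

-pi/24 + sqrt(3)/8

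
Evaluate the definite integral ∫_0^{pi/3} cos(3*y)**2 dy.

pi/6

Use the identity cos^2(3*y) = (1 + cos(6*y))/2.
An antiderivative is F(y) = y/2 + sin(6*y)/12.
Then F(pi/3) - F(0) = (pi/6) - (0) = pi/6.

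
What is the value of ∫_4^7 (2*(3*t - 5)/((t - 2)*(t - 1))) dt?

log(100)

Factor the denominator: t**2 - 3*t + 2 = (t - 1)(t - 2).
Partial fractions: 2*(3*t - 5)/((t - 2)*(t - 1)) = 4/(t - 1) + 2/(t - 2).
An antiderivative is F(t) = 2*log(t - 2) + 4*log(t - 1).
Then F(7) - F(4) = (4*log(2) + 2*log(5) + 4*log(3)) - (2*log(2) + 4*log(3)) = log(100).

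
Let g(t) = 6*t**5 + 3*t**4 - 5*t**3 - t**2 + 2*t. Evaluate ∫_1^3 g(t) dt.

11588/15

By the power rule, an antiderivative is F(t) = t**6 + 3*t**5/5 - 5*t**4/4 - t**3/3 + t**2.
Then F(3) - F(1) = (15471/20) - (61/60) = 11588/15.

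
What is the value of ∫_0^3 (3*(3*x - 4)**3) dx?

369/4

Let u = 3*x - 4, so du = 3 dx. When x = 0, u = -4; when x = 3, u = 5.
The integral becomes ∫ u**3 du from -4 to 5, with antiderivative u**4/4.
Back in x: F(x) = (3*x - 4)**4/4.
Then F(3) - F(0) = (625/4) - (64) = 369/4.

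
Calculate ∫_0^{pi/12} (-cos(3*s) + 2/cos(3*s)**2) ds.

2/3 - sqrt(2)/6

An antiderivative is F(s) = -sin(3*s)/3 + 2*tan(3*s)/3.
Then F(pi/12) - F(0) = (2/3 - sqrt(2)/6) - (0) = 2/3 - sqrt(2)/6.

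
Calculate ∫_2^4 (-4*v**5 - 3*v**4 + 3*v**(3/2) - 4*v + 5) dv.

-16294/5 - 24*sqrt(2)/5

By the power rule, an antiderivative is F(v) = -2*v**6/3 + 6*v**(5/2)/5 - 3*v**5/5 - 2*v**2 + 5*v.
Then F(4) - F(2) = (-9956/3) - (-898/15 + 24*sqrt(2)/5) = -16294/5 - 24*sqrt(2)/5.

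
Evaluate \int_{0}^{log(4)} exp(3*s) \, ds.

Let u = exp(s), so du = exp(s) ds. When s = 0, u = 1; when s = log(4), u = 4.
The integral becomes ∫ u**2 du from 1 to 4, with antiderivative u**3/3.
Back in s: F(s) = exp(3*s)/3.
Then F(log(4)) - F(0) = (64/3) - (1/3) = 21.

21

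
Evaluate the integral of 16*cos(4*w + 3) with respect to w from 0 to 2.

4*sin(11) - 4*sin(3)

Let u = 4*w + 3, so du = 4 dw. When w = 0, u = 3; when w = 2, u = 11.
The integral becomes 4·∫ cos(u) du from 3 to 11, with antiderivative 4*sin(u).
Back in w: F(w) = 4*sin(4*w + 3).
Then F(2) - F(0) = (4*sin(11)) - (4*sin(3)) = 4*sin(11) - 4*sin(3).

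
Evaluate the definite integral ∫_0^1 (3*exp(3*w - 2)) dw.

Let u = 3*w - 2, so du = 3 dw. When w = 0, u = -2; when w = 1, u = 1.
The integral becomes ∫ exp(u) du from -2 to 1, with antiderivative exp(u).
Back in w: F(w) = exp(3*w - 2).
Then F(1) - F(0) = (exp(1)) - (exp(-2)) = -(1 - exp(3))*exp(-2).

-(1 - exp(3))*exp(-2)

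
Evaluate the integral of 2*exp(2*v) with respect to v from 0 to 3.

-1 + exp(6)

Let u = 2*v, so du = 2 dv. When v = 0, u = 0; when v = 3, u = 6.
The integral becomes ∫ exp(u) du from 0 to 6, with antiderivative exp(u).
Back in v: F(v) = exp(2*v).
Then F(3) - F(0) = (exp(6)) - (1) = -1 + exp(6).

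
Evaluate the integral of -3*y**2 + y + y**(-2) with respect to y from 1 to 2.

By the power rule, an antiderivative is F(y) = -y**3 + y**2/2 - 1/y.
Then F(2) - F(1) = (-13/2) - (-3/2) = -5.

-5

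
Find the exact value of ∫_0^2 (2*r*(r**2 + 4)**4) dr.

Let u = r**2 + 4, so du = 2*r dr. When r = 0, u = 4; when r = 2, u = 8.
The integral becomes ∫ u**4 du from 4 to 8, with antiderivative u**5/5.
Back in r: F(r) = (r**2 + 4)**5/5.
Then F(2) - F(0) = (32768/5) - (1024/5) = 31744/5.

31744/5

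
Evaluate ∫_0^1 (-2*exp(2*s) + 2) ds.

An antiderivative is F(s) = -exp(2*s) + 2*s.
Then F(1) - F(0) = (2 - exp(2)) - (-1) = 3 - exp(2).

3 - exp(2)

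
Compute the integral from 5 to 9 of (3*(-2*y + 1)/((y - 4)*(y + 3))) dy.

Factor the denominator: y**2 - y - 12 = (y + 3)(y - 4).
Partial fractions: 3*(-2*y + 1)/((y - 4)*(y + 3)) = -3/(y + 3) - 3/(y - 4).
An antiderivative is F(y) = -3*log(y - 4) - 3*log(y + 3).
Then F(9) - F(5) = (-3*log(5) - 6*log(2) - 3*log(3)) - (-9*log(2)) = -3*log(5) - 3*log(3) + 3*log(2).

-3*log(5) - 3*log(3) + 3*log(2)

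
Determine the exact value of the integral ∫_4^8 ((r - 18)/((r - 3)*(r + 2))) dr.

log(5/81)

Factor the denominator: r**2 - r - 6 = (r + 2)(r - 3).
Partial fractions: (r - 18)/((r - 3)*(r + 2)) = 4/(r + 2) - 3/(r - 3).
An antiderivative is F(r) = -3*log(r - 3) + 4*log(r + 2).
Then F(8) - F(4) = (log(80)) - (4*log(2) + 4*log(3)) = log(5/81).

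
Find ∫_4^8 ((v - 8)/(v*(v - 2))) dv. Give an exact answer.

log(16/27)

Factor the denominator: v**2 - 2*v = v(v - 2).
Partial fractions: (v - 8)/(v*(v - 2)) = 4/v - 3/(v - 2).
An antiderivative is F(v) = 4*log(v) - 3*log(v - 2).
Then F(8) - F(4) = (-3*log(3) + 9*log(2)) - (log(32)) = log(16/27).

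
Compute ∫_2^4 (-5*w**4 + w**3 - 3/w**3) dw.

By the power rule, an antiderivative is F(w) = -w**5 + w**4/4 + 3/(2*w**2).
Then F(4) - F(2) = (-30717/32) - (-221/8) = -29833/32.

-29833/32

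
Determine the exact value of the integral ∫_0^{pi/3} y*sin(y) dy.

Integrate by parts once (u = y, dv = sin(y) dy).
An antiderivative is F(y) = -y*cos(y) + sin(y).
Then F(pi/3) - F(0) = (-pi/6 + sqrt(3)/2) - (0) = -pi/6 + sqrt(3)/2.

-pi/6 + sqrt(3)/2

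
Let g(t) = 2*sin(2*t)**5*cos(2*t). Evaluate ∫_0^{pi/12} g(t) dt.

Let u = sin(2*t), so du = 2*cos(2*t) dt. When t = 0, u = 0; when t = pi/12, u = 1/2.
The integral becomes ∫ u**5 du from 0 to 1/2, with antiderivative u**6/6.
Back in t: F(t) = sin(2*t)**6/6.
Then F(pi/12) - F(0) = (1/384) - (0) = 1/384.

1/384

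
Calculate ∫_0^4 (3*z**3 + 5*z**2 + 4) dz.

By the power rule, an antiderivative is F(z) = 3*z**4/4 + 5*z**3/3 + 4*z.
Then F(4) - F(0) = (944/3) - (0) = 944/3.

944/3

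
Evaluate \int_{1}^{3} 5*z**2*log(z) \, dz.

-130/9 + 45*log(3)

Integrate by parts once (u = ln z, dv = 5*z**2 dz).
An antiderivative is F(z) = 5*z**3*(3*log(z) - 1)/9.
Then F(3) - F(1) = (-15 + 45*log(3)) - (-5/9) = -130/9 + 45*log(3).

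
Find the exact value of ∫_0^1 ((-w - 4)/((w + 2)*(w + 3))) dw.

log(16/27)

Factor the denominator: w**2 + 5*w + 6 = (w + 3)(w + 2).
Partial fractions: (-w - 4)/((w + 2)*(w + 3)) = 1/(w + 3) - 2/(w + 2).
An antiderivative is F(w) = -2*log(w + 2) + log(w + 3).
Then F(1) - F(0) = (log(4/9)) - (log(3/4)) = log(16/27).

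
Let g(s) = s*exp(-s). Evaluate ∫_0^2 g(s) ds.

1 - 3*exp(-2)

Integrate by parts once (u = s, dv = exp(-s) ds).
An antiderivative is F(s) = (-s - 1)*exp(-s).
Then F(2) - F(0) = (-3*exp(-2)) - (-1) = 1 - 3*exp(-2).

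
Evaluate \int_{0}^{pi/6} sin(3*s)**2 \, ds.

pi/12

Use the identity sin^2(3*s) = (1 - cos(6*s))/2.
An antiderivative is F(s) = s/2 - sin(6*s)/12.
Then F(pi/6) - F(0) = (pi/12) - (0) = pi/12.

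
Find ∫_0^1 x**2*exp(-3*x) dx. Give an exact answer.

2/27 - 17*exp(-3)/27

Integrate by parts twice (u = x^2, dv = exp(-3*x) dx).
An antiderivative is F(x) = (-9*x**2 - 6*x - 2)*exp(-3*x)/27.
Then F(1) - F(0) = (-17*exp(-3)/27) - (-2/27) = 2/27 - 17*exp(-3)/27.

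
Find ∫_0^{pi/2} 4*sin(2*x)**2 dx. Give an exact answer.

pi

Use the identity sin^2(2*x) = (1 - cos(4*x))/2.
An antiderivative is F(x) = 2*x - sin(4*x)/2.
Then F(pi/2) - F(0) = (pi) - (0) = pi.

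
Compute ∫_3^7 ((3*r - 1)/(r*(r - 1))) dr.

log(21)

Factor the denominator: r**2 - r = r(r - 1).
Partial fractions: (3*r - 1)/(r*(r - 1)) = 1/r + 2/(r - 1).
An antiderivative is F(r) = log(r) + 2*log(r - 1).
Then F(7) - F(3) = (2*log(2) + log(7) + 2*log(3)) - (log(12)) = log(21).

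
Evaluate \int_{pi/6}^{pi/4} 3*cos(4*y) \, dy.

-3*sqrt(3)/8

An antiderivative is F(y) = 3*sin(4*y)/4.
Then F(pi/4) - F(pi/6) = (0) - (3*sqrt(3)/8) = -3*sqrt(3)/8.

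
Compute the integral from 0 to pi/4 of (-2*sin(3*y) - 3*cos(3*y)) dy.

-5*sqrt(2)/6 - 2/3

An antiderivative is F(y) = -sin(3*y) + 2*cos(3*y)/3.
Then F(pi/4) - F(0) = (-5*sqrt(2)/6) - (2/3) = -5*sqrt(2)/6 - 2/3.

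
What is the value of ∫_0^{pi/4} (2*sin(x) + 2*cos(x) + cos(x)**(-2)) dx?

An antiderivative is F(x) = 2*sin(x) - 2*cos(x) + tan(x).
Then F(pi/4) - F(0) = (1) - (-2) = 3.

3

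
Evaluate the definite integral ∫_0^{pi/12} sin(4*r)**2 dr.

Use the identity sin^2(4*r) = (1 - cos(8*r))/2.
An antiderivative is F(r) = r/2 - sin(8*r)/16.
Then F(pi/12) - F(0) = (-sqrt(3)/32 + pi/24) - (0) = -sqrt(3)/32 + pi/24.

-sqrt(3)/32 + pi/24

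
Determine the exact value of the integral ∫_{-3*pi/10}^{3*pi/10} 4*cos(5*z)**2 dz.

Use the identity cos^2(5*z) = (1 + cos(10*z))/2.
An antiderivative is F(z) = 2*z + sin(10*z)/5.
Then F(3*pi/10) - F(-3*pi/10) = (3*pi/5) - (-3*pi/5) = 6*pi/5.

6*pi/5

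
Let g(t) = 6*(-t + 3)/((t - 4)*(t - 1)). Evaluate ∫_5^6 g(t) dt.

Factor the denominator: t**2 - 5*t + 4 = (t - 1)(t - 4).
Partial fractions: 6*(-t + 3)/((t - 4)*(t - 1)) = -4/(t - 1) - 2/(t - 4).
An antiderivative is F(t) = -2*log(t - 4) - 4*log(t - 1).
Then F(6) - F(5) = (-4*log(5) - 2*log(2)) - (-8*log(2)) = -4*log(5) + 6*log(2).

-4*log(5) + 6*log(2)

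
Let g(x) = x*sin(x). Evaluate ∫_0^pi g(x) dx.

pi

Integrate by parts once (u = x, dv = sin(x) dx).
An antiderivative is F(x) = -x*cos(x) + sin(x).
Then F(pi) - F(0) = (pi) - (0) = pi.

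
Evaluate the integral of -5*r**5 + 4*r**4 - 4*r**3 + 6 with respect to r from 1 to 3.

By the power rule, an antiderivative is F(r) = -5*r**6/6 + 4*r**5/5 - r**4 + 6*r.
Then F(3) - F(1) = (-4761/10) - (149/30) = -7216/15.

-7216/15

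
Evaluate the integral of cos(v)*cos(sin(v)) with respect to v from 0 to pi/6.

sin(1/2)

Let u = sin(v), so du = cos(v) dv. When v = 0, u = 0; when v = pi/6, u = 1/2.
The integral becomes ∫ cos(u) du from 0 to 1/2, with antiderivative sin(u).
Back in v: F(v) = sin(sin(v)).
Then F(pi/6) - F(0) = (sin(1/2)) - (0) = sin(1/2).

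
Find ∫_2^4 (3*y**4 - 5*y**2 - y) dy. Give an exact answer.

By the power rule, an antiderivative is F(y) = 3*y**5/5 - 5*y**3/3 - y**2/2.
Then F(4) - F(2) = (7496/15) - (58/15) = 7438/15.

7438/15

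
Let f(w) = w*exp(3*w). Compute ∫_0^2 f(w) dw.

1/9 + 5*exp(6)/9

Integrate by parts once (u = w, dv = exp(3*w) dw).
An antiderivative is F(w) = (3*w - 1)*exp(3*w)/9.
Then F(2) - F(0) = (5*exp(6)/9) - (-1/9) = 1/9 + 5*exp(6)/9.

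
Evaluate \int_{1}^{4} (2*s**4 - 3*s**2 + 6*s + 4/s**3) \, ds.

15723/40

By the power rule, an antiderivative is F(s) = 2*s**5/5 - s**3 + 3*s**2 - 2/s**2.
Then F(4) - F(1) = (15739/40) - (2/5) = 15723/40.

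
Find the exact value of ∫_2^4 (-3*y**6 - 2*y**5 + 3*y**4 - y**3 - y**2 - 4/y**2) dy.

By the power rule, an antiderivative is F(y) = -3*y**7/7 - y**6/3 + 3*y**5/5 - y**4/4 - y**3/3 + 4/y.
Then F(4) - F(2) = (-824983/105) - (-2158/35) = -818509/105.

-818509/105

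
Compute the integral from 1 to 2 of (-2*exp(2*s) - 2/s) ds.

An antiderivative is F(s) = -exp(2*s) - 2*log(s).
Then F(2) - F(1) = (-exp(4) - log(4)) - (-exp(2)) = -exp(4) - log(4) + exp(2).

-exp(4) - log(4) + exp(2)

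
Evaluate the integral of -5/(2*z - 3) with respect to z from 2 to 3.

-5*log(3)/2

An antiderivative is F(z) = -5*log(2*z - 3)/2.
Then F(3) - F(2) = (-5*log(3)/2) - (0) = -5*log(3)/2.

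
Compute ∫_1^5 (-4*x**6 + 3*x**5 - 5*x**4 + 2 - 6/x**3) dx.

-6991104/175

By the power rule, an antiderivative is F(x) = -4*x**7/7 + x**6/2 - x**5 + 2*x + 3/x**2.
Then F(5) - F(1) = (-13980833/350) - (55/14) = -6991104/175.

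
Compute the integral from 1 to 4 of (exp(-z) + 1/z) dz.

An antiderivative is F(z) = log(z) - exp(-z).
Then F(4) - F(1) = ((-1 + log(4**exp(4)))*exp(-4)) - (-exp(-1)) = (-1 + exp(3) + log(4**exp(4)))*exp(-4).

(-1 + exp(3) + log(4**exp(4)))*exp(-4)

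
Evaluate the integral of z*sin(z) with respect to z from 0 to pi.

pi

Integrate by parts once (u = z, dv = sin(z) dz).
An antiderivative is F(z) = -z*cos(z) + sin(z).
Then F(pi) - F(0) = (pi) - (0) = pi.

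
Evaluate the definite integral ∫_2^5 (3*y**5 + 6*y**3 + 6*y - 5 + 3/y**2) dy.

87429/10

By the power rule, an antiderivative is F(y) = y**6/2 + 3*y**4/2 + 3*y**2 - 5*y - 3/y.
Then F(5) - F(2) = (43997/5) - (113/2) = 87429/10.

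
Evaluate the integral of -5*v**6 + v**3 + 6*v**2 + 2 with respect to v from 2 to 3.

-39605/28

By the power rule, an antiderivative is F(v) = -5*v**7/7 + v**4/4 + 2*v**3 + 2*v.
Then F(3) - F(2) = (-41493/28) - (-472/7) = -39605/28.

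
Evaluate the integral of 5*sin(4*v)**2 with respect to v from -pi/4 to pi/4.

Use the identity sin^2(4*v) = (1 - cos(8*v))/2.
An antiderivative is F(v) = 5*v/2 - 5*sin(8*v)/16.
Then F(pi/4) - F(-pi/4) = (5*pi/8) - (-5*pi/8) = 5*pi/4.

5*pi/4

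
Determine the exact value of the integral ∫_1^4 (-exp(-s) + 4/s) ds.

-exp(-1) + exp(-4) + 8*log(2)

An antiderivative is F(s) = 4*log(s) + exp(-s).
Then F(4) - F(1) = (exp(-4) + 8*log(2)) - (exp(-1)) = -exp(-1) + exp(-4) + 8*log(2).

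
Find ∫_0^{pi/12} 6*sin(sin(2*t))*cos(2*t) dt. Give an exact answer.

Let u = sin(2*t), so du = 2*cos(2*t) dt. When t = 0, u = 0; when t = pi/12, u = 1/2.
The integral becomes 3·∫ sin(u) du from 0 to 1/2, with antiderivative -3*cos(u).
Back in t: F(t) = -3*cos(sin(2*t)).
Then F(pi/12) - F(0) = (-3*cos(1/2)) - (-3) = 3 - 3*cos(1/2).

3 - 3*cos(1/2)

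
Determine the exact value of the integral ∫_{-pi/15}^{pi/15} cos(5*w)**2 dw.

sqrt(3)/20 + pi/15

Use the identity cos^2(5*w) = (1 + cos(10*w))/2.
An antiderivative is F(w) = w/2 + sin(10*w)/20.
Then F(pi/15) - F(-pi/15) = (sqrt(3)/40 + pi/30) - (-pi/30 - sqrt(3)/40) = sqrt(3)/20 + pi/15.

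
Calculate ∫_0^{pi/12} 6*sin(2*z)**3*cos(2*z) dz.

Let u = sin(2*z), so du = 2*cos(2*z) dz. When z = 0, u = 0; when z = pi/12, u = 1/2.
The integral becomes 3·∫ u**3 du from 0 to 1/2, with antiderivative 3*u**4/4.
Back in z: F(z) = 3*sin(2*z)**4/4.
Then F(pi/12) - F(0) = (3/64) - (0) = 3/64.

3/64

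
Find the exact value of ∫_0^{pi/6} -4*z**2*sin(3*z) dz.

Integrate by parts twice (u = z^2, dv = -4*sin(3*z) dz).
An antiderivative is F(z) = 4*z**2*cos(3*z)/3 - 8*z*sin(3*z)/9 - 8*cos(3*z)/27.
Then F(pi/6) - F(0) = (-4*pi/27) - (-8/27) = 8/27 - 4*pi/27.

8/27 - 4*pi/27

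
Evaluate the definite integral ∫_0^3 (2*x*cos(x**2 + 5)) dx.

-sin(5) + sin(14)

Let u = x**2 + 5, so du = 2*x dx. When x = 0, u = 5; when x = 3, u = 14.
The integral becomes ∫ cos(u) du from 5 to 14, with antiderivative sin(u).
Back in x: F(x) = sin(x**2 + 5).
Then F(3) - F(0) = (sin(14)) - (sin(5)) = -sin(5) + sin(14).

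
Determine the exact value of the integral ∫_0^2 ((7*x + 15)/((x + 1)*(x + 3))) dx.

Factor the denominator: x**2 + 4*x + 3 = (x + 3)(x + 1).
Partial fractions: (7*x + 15)/((x + 1)*(x + 3)) = 3/(x + 3) + 4/(x + 1).
An antiderivative is F(x) = 4*log(x + 1) + 3*log(x + 3).
Then F(2) - F(0) = (4*log(3) + 3*log(5)) - (log(27)) = log(3) + 3*log(5).

log(3) + 3*log(5)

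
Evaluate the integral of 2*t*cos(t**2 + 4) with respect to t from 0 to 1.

Let u = t**2 + 4, so du = 2*t dt. When t = 0, u = 4; when t = 1, u = 5.
The integral becomes ∫ cos(u) du from 4 to 5, with antiderivative sin(u).
Back in t: F(t) = sin(t**2 + 4).
Then F(1) - F(0) = (sin(5)) - (sin(4)) = sin(5) - sin(4).

sin(5) - sin(4)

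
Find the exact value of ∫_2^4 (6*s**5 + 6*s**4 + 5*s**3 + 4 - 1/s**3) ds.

884849/160

By the power rule, an antiderivative is F(s) = s**6 + 6*s**5/5 + 5*s**4/4 + 4*s + 1/(2*s**2).
Then F(4) - F(2) = (905733/160) - (5221/40) = 884849/160.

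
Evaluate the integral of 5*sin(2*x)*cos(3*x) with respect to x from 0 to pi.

Use the identity sin(2*x)cos(3*x) = [sin(5*x) + sin(-x)]/2.
An antiderivative is F(x) = 5*cos(x)/2 - cos(5*x)/2.
Then F(pi) - F(0) = (-2) - (2) = -4.

-4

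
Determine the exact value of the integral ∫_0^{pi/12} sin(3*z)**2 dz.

Use the identity sin^2(3*z) = (1 - cos(6*z))/2.
An antiderivative is F(z) = z/2 - sin(6*z)/12.
Then F(pi/12) - F(0) = (-1/12 + pi/24) - (0) = -1/12 + pi/24.

-1/12 + pi/24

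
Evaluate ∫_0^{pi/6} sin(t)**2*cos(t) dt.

1/24

Let u = sin(t), so du = cos(t) dt. When t = 0, u = 0; when t = pi/6, u = 1/2.
The integral becomes ∫ u**2 du from 0 to 1/2, with antiderivative u**3/3.
Back in t: F(t) = sin(t)**3/3.
Then F(pi/6) - F(0) = (1/24) - (0) = 1/24.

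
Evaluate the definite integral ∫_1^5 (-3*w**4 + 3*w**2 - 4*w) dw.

-8992/5

By the power rule, an antiderivative is F(w) = -3*w**5/5 + w**3 - 2*w**2.
Then F(5) - F(1) = (-1800) - (-8/5) = -8992/5.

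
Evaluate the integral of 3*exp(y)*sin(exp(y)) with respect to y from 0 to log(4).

Let u = exp(y), so du = exp(y) dy. When y = 0, u = 1; when y = log(4), u = 4.
The integral becomes 3·∫ sin(u) du from 1 to 4, with antiderivative -3*cos(u).
Back in y: F(y) = -3*cos(exp(y)).
Then F(log(4)) - F(0) = (-3*cos(4)) - (-3*cos(1)) = 3*cos(1) - 3*cos(4).

3*cos(1) - 3*cos(4)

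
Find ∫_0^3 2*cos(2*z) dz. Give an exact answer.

Let u = 2*z, so du = 2 dz. When z = 0, u = 0; when z = 3, u = 6.
The integral becomes ∫ cos(u) du from 0 to 6, with antiderivative sin(u).
Back in z: F(z) = sin(2*z).
Then F(3) - F(0) = (sin(6)) - (0) = sin(6).

sin(6)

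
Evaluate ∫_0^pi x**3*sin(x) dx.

Integrate by parts 3 times (u = x^3, dv = sin(x) dx).
An antiderivative is F(x) = -x**3*cos(x) + 3*x**2*sin(x) + 6*x*cos(x) - 6*sin(x).
Then F(pi) - F(0) = (pi*(-6 + pi**2)) - (0) = pi*(-6 + pi**2).

pi*(-6 + pi**2)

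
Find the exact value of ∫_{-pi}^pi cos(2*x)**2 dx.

pi

Use the identity cos^2(2*x) = (1 + cos(4*x))/2.
An antiderivative is F(x) = x/2 + sin(4*x)/8.
Then F(pi) - F(-pi) = (pi/2) - (-pi/2) = pi.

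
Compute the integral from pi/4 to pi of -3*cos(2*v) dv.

3/2

An antiderivative is F(v) = -3*sin(2*v)/2.
Then F(pi) - F(pi/4) = (0) - (-3/2) = 3/2.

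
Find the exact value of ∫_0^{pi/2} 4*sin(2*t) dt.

An antiderivative is F(t) = -2*cos(2*t).
Then F(pi/2) - F(0) = (2) - (-2) = 4.

4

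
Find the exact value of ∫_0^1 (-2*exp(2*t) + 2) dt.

3 - exp(2)

An antiderivative is F(t) = -exp(2*t) + 2*t.
Then F(1) - F(0) = (2 - exp(2)) - (-1) = 3 - exp(2).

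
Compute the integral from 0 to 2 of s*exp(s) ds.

Integrate by parts once (u = s, dv = exp(s) ds).
An antiderivative is F(s) = (s - 1)*exp(s).
Then F(2) - F(0) = (exp(2)) - (-1) = 1 + exp(2).

1 + exp(2)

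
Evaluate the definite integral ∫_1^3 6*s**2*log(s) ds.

-52/3 + 54*log(3)

Integrate by parts once (u = ln s, dv = 6*s**2 ds).
An antiderivative is F(s) = 2*s**3*(3*log(s) - 1)/3.
Then F(3) - F(1) = (-18 + 54*log(3)) - (-2/3) = -52/3 + 54*log(3).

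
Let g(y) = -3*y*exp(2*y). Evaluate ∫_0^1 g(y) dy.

-3*exp(2)/4 - 3/4

Integrate by parts once (u = y, dv = -3*exp(2*y) dy).
An antiderivative is F(y) = (-6*y + 3)*exp(2*y)/4.
Then F(1) - F(0) = (-3*exp(2)/4) - (3/4) = -3*exp(2)/4 - 3/4.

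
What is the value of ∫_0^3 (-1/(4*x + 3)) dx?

An antiderivative is F(x) = -log(4*x + 3)/4.
Then F(3) - F(0) = (-log(15)/4) - (-log(3)/4) = -log(15)/4 + log(3)/4.

-log(15)/4 + log(3)/4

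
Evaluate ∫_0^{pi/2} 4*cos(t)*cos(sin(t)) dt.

Let u = sin(t), so du = cos(t) dt. When t = 0, u = 0; when t = pi/2, u = 1.
The integral becomes 4·∫ cos(u) du from 0 to 1, with antiderivative 4*sin(u).
Back in t: F(t) = 4*sin(sin(t)).
Then F(pi/2) - F(0) = (4*sin(1)) - (0) = 4*sin(1).

4*sin(1)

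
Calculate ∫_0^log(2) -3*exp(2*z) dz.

An antiderivative is F(z) = -3*exp(2*z)/2.
Then F(log(2)) - F(0) = (-6) - (-3/2) = -9/2.

-9/2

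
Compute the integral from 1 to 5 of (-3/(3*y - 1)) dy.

-log(7)

An antiderivative is F(y) = -log(3*y - 1).
Then F(5) - F(1) = (-log(14)) - (-log(2)) = -log(7).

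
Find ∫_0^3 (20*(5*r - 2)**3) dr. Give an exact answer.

Let u = 5*r - 2, so du = 5 dr. When r = 0, u = -2; when r = 3, u = 13.
The integral becomes 4·∫ u**3 du from -2 to 13, with antiderivative u**4.
Back in r: F(r) = (5*r - 2)**4.
Then F(3) - F(0) = (28561) - (16) = 28545.

28545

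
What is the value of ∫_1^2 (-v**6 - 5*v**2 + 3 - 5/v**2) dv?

By the power rule, an antiderivative is F(v) = -v**7/7 - 5*v**3/3 + 3*v + 5/v.
Then F(2) - F(1) = (-971/42) - (130/21) = -1231/42.

-1231/42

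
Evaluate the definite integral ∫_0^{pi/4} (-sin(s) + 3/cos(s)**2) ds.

sqrt(2)/2 + 2

An antiderivative is F(s) = cos(s) + 3*tan(s).
Then F(pi/4) - F(0) = (sqrt(2)/2 + 3) - (1) = sqrt(2)/2 + 2.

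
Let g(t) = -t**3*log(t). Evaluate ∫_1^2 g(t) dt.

Integrate by parts once (u = ln t, dv = -t**3 dt).
An antiderivative is F(t) = -t**4*(4*log(t) - 1)/16.
Then F(2) - F(1) = (1 - log(16)) - (1/16) = 15/16 - log(16).

15/16 - log(16)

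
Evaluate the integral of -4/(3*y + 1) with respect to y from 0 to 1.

An antiderivative is F(y) = -4*log(3*y + 1)/3.
Then F(1) - F(0) = (-8*log(2)/3) - (0) = -8*log(2)/3.

-8*log(2)/3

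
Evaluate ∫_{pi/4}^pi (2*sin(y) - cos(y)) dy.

An antiderivative is F(y) = -sin(y) - 2*cos(y).
Then F(pi) - F(pi/4) = (2) - (-3*sqrt(2)/2) = 2 + 3*sqrt(2)/2.

2 + 3*sqrt(2)/2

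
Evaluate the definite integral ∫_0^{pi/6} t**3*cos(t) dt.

-3*sqrt(3) - pi/2 + pi**3/432 + sqrt(3)*pi**2/24 + 6

Integrate by parts 3 times (u = t^3, dv = cos(t) dt).
An antiderivative is F(t) = t**3*sin(t) + 3*t**2*cos(t) - 6*t*sin(t) - 6*cos(t).
Then F(pi/6) - F(0) = (-3*sqrt(3) - pi/2 + pi**3/432 + sqrt(3)*pi**2/24) - (-6) = -3*sqrt(3) - pi/2 + pi**3/432 + sqrt(3)*pi**2/24 + 6.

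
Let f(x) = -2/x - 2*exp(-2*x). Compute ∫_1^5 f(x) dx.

An antiderivative is F(x) = -2*log(x) + exp(-2*x).
Then F(5) - F(1) = (-2*log(5) + exp(-10)) - (exp(-2)) = -2*log(5) - exp(-2) + exp(-10).

-2*log(5) - exp(-2) + exp(-10)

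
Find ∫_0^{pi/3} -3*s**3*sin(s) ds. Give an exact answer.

-3*pi - sqrt(3)*pi**2/2 + pi**3/18 + 9*sqrt(3)

Integrate by parts 3 times (u = s^3, dv = -3*sin(s) ds).
An antiderivative is F(s) = 3*s**3*cos(s) - 9*s**2*sin(s) - 18*s*cos(s) + 18*sin(s).
Then F(pi/3) - F(0) = (-3*pi - sqrt(3)*pi**2/2 + pi**3/18 + 9*sqrt(3)) - (0) = -3*pi - sqrt(3)*pi**2/2 + pi**3/18 + 9*sqrt(3).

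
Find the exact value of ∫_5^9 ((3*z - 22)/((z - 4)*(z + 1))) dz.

-5*log(3) + 3*log(5)

Factor the denominator: z**2 - 3*z - 4 = (z + 1)(z - 4).
Partial fractions: (3*z - 22)/((z - 4)*(z + 1)) = 5/(z + 1) - 2/(z - 4).
An antiderivative is F(z) = -2*log(z - 4) + 5*log(z + 1).
Then F(9) - F(5) = (5*log(2) + 3*log(5)) - (5*log(2) + 5*log(3)) = -5*log(3) + 3*log(5).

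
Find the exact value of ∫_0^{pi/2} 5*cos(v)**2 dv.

Use the identity cos^2(v) = (1 + cos(2*v))/2.
An antiderivative is F(v) = 5*v/2 + 5*sin(2*v)/4.
Then F(pi/2) - F(0) = (5*pi/4) - (0) = 5*pi/4.

5*pi/4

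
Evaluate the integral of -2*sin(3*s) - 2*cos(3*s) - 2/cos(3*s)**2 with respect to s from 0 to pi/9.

An antiderivative is F(s) = -2*sin(3*s)/3 + 2*cos(3*s)/3 - 2*tan(3*s)/3.
Then F(pi/9) - F(0) = (1/3 - sqrt(3)) - (2/3) = -sqrt(3) - 1/3.

-sqrt(3) - 1/3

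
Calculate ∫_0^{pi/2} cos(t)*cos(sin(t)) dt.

Let u = sin(t), so du = cos(t) dt. When t = 0, u = 0; when t = pi/2, u = 1.
The integral becomes ∫ cos(u) du from 0 to 1, with antiderivative sin(u).
Back in t: F(t) = sin(sin(t)).
Then F(pi/2) - F(0) = (sin(1)) - (0) = sin(1).

sin(1)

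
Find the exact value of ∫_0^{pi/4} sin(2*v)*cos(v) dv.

2/3 - sqrt(2)/6

Use the identity sin(2*v)cos(v) = [sin(3*v) + sin(v)]/2.
An antiderivative is F(v) = -cos(v)/2 - cos(3*v)/6.
Then F(pi/4) - F(0) = (-sqrt(2)/6) - (-2/3) = 2/3 - sqrt(2)/6.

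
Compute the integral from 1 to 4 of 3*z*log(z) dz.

Integrate by parts once (u = ln z, dv = 3*z dz).
An antiderivative is F(z) = 3*z**2*(2*log(z) - 1)/4.
Then F(4) - F(1) = (-12 + 48*log(2)) - (-3/4) = -45/4 + 48*log(2).

-45/4 + 48*log(2)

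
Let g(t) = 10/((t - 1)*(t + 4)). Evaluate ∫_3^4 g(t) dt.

Factor the denominator: t**2 + 3*t - 4 = (t + 4)(t - 1).
Partial fractions: 10/((t - 1)*(t + 4)) = -2/(t + 4) + 2/(t - 1).
An antiderivative is F(t) = 2*log(t - 1) - 2*log(t + 4).
Then F(4) - F(3) = (log(9/64)) - (log(4/49)) = -8*log(2) + 2*log(3) + 2*log(7).

-8*log(2) + 2*log(3) + 2*log(7)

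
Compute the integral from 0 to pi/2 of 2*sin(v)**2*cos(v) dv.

Let u = sin(v), so du = cos(v) dv. When v = 0, u = 0; when v = pi/2, u = 1.
The integral becomes 2·∫ u**2 du from 0 to 1, with antiderivative 2*u**3/3.
Back in v: F(v) = 2*sin(v)**3/3.
Then F(pi/2) - F(0) = (2/3) - (0) = 2/3.

2/3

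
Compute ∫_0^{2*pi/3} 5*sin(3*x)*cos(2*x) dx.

9/2

Use the identity sin(3*x)cos(2*x) = [sin(5*x) + sin(x)]/2.
An antiderivative is F(x) = -5*cos(x)/2 - cos(5*x)/2.
Then F(2*pi/3) - F(0) = (3/2) - (-3) = 9/2.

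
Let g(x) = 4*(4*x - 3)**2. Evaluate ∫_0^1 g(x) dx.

28/3

Let u = 4*x - 3, so du = 4 dx. When x = 0, u = -3; when x = 1, u = 1.
The integral becomes ∫ u**2 du from -3 to 1, with antiderivative u**3/3.
Back in x: F(x) = (4*x - 3)**3/3.
Then F(1) - F(0) = (1/3) - (-9) = 28/3.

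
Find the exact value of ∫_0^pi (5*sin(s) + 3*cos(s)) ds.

10

An antiderivative is F(s) = 3*sin(s) - 5*cos(s).
Then F(pi) - F(0) = (5) - (-5) = 10.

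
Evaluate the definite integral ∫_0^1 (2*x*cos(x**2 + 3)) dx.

sin(4) - sin(3)

Let u = x**2 + 3, so du = 2*x dx. When x = 0, u = 3; when x = 1, u = 4.
The integral becomes ∫ cos(u) du from 3 to 4, with antiderivative sin(u).
Back in x: F(x) = sin(x**2 + 3).
Then F(1) - F(0) = (sin(4)) - (sin(3)) = sin(4) - sin(3).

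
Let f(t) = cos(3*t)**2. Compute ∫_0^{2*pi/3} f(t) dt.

Use the identity cos^2(3*t) = (1 + cos(6*t))/2.
An antiderivative is F(t) = t/2 + sin(6*t)/12.
Then F(2*pi/3) - F(0) = (pi/3) - (0) = pi/3.

pi/3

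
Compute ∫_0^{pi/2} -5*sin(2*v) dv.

-5

An antiderivative is F(v) = 5*cos(2*v)/2.
Then F(pi/2) - F(0) = (-5/2) - (5/2) = -5.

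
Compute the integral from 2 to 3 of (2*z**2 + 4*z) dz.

By the power rule, an antiderivative is F(z) = 2*z**3/3 + 2*z**2.
Then F(3) - F(2) = (36) - (40/3) = 68/3.

68/3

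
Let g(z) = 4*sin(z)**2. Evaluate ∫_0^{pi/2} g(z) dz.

Use the identity sin^2(z) = (1 - cos(2*z))/2.
An antiderivative is F(z) = 2*z - sin(2*z).
Then F(pi/2) - F(0) = (pi) - (0) = pi.

pi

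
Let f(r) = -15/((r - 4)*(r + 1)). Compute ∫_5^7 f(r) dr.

Factor the denominator: r**2 - 3*r - 4 = (r + 1)(r - 4).
Partial fractions: -15/((r - 4)*(r + 1)) = 3/(r + 1) - 3/(r - 4).
An antiderivative is F(r) = -3*log(r - 4) + 3*log(r + 1).
Then F(7) - F(5) = (-3*log(3) + 9*log(2)) - (3*log(2) + 3*log(3)) = -6*log(3) + 6*log(2).

-6*log(3) + 6*log(2)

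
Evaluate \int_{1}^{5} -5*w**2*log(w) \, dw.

620/9 - 625*log(5)/3

Integrate by parts once (u = ln w, dv = -5*w**2 dw).
An antiderivative is F(w) = -5*w**3*(3*log(w) - 1)/9.
Then F(5) - F(1) = (625/9 - 625*log(5)/3) - (5/9) = 620/9 - 625*log(5)/3.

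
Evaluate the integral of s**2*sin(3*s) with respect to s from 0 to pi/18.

-2/27 - sqrt(3)*pi**2/1944 + pi/162 + sqrt(3)/27

Integrate by parts twice (u = s^2, dv = sin(3*s) ds).
An antiderivative is F(s) = -s**2*cos(3*s)/3 + 2*s*sin(3*s)/9 + 2*cos(3*s)/27.
Then F(pi/18) - F(0) = (-sqrt(3)*pi**2/1944 + pi/162 + sqrt(3)/27) - (2/27) = -2/27 - sqrt(3)*pi**2/1944 + pi/162 + sqrt(3)/27.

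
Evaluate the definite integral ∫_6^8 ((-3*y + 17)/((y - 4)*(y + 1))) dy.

-8*log(3) + log(2) + 4*log(7)

Factor the denominator: y**2 - 3*y - 4 = (y + 1)(y - 4).
Partial fractions: (-3*y + 17)/((y - 4)*(y + 1)) = -4/(y + 1) + 1/(y - 4).
An antiderivative is F(y) = log(y - 4) - 4*log(y + 1).
Then F(8) - F(6) = (-8*log(3) + 2*log(2)) - (-4*log(7) + log(2)) = -8*log(3) + log(2) + 4*log(7).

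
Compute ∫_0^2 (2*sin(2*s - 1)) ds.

Let u = 2*s - 1, so du = 2 ds. When s = 0, u = -1; when s = 2, u = 3.
The integral becomes ∫ sin(u) du from -1 to 3, with antiderivative -cos(u).
Back in s: F(s) = -cos(2*s - 1).
Then F(2) - F(0) = (-cos(3)) - (-cos(1)) = cos(1) - cos(3).

cos(1) - cos(3)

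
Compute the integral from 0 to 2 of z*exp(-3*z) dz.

Integrate by parts once (u = z, dv = exp(-3*z) dz).
An antiderivative is F(z) = (-3*z - 1)*exp(-3*z)/9.
Then F(2) - F(0) = (-7*exp(-6)/9) - (-1/9) = (-7 + exp(6))*exp(-6)/9.

(-7 + exp(6))*exp(-6)/9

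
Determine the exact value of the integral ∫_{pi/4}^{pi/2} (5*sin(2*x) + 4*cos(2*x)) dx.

An antiderivative is F(x) = 2*sin(2*x) - 5*cos(2*x)/2.
Then F(pi/2) - F(pi/4) = (5/2) - (2) = 1/2.

1/2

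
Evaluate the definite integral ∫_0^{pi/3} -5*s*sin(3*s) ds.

Integrate by parts once (u = s, dv = -5*sin(3*s) ds).
An antiderivative is F(s) = 5*s*cos(3*s)/3 - 5*sin(3*s)/9.
Then F(pi/3) - F(0) = (-5*pi/9) - (0) = -5*pi/9.

-5*pi/9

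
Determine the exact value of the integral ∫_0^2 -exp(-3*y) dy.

An antiderivative is F(y) = exp(-3*y)/3.
Then F(2) - F(0) = (exp(-6)/3) - (1/3) = (1 - exp(6))*exp(-6)/3.

(1 - exp(6))*exp(-6)/3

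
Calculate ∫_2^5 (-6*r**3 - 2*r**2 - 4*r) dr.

By the power rule, an antiderivative is F(r) = -3*r**4/2 - 2*r**3/3 - 2*r**2.
Then F(5) - F(2) = (-6425/6) - (-112/3) = -2067/2.

-2067/2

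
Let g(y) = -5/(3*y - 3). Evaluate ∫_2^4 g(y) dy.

An antiderivative is F(y) = -5*log(3*y - 3)/3.
Then F(4) - F(2) = (-10*log(3)/3) - (-5*log(3)/3) = -5*log(3)/3.

-5*log(3)/3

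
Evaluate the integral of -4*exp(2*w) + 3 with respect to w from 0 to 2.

An antiderivative is F(w) = -2*exp(2*w) + 3*w.
Then F(2) - F(0) = (6 - 2*exp(4)) - (-2) = 8 - 2*exp(4).

8 - 2*exp(4)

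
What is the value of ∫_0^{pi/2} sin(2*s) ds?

An antiderivative is F(s) = -cos(2*s)/2.
Then F(pi/2) - F(0) = (1/2) - (-1/2) = 1.

1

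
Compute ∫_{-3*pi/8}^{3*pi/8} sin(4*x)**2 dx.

Use the identity sin^2(4*x) = (1 - cos(8*x))/2.
An antiderivative is F(x) = x/2 - sin(8*x)/16.
Then F(3*pi/8) - F(-3*pi/8) = (3*pi/16) - (-3*pi/16) = 3*pi/8.

3*pi/8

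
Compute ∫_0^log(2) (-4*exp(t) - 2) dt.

-4 - 2*log(2)

An antiderivative is F(t) = -2*t - 4*exp(t).
Then F(log(2)) - F(0) = (-8 - 2*log(2)) - (-4) = -4 - 2*log(2).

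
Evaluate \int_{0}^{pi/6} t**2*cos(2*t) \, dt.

-sqrt(3)/8 + sqrt(3)*pi**2/144 + pi/24

Integrate by parts twice (u = t^2, dv = cos(2*t) dt).
An antiderivative is F(t) = t**2*sin(2*t)/2 + t*cos(2*t)/2 - sin(2*t)/4.
Then F(pi/6) - F(0) = (-sqrt(3)/8 + sqrt(3)*pi**2/144 + pi/24) - (0) = -sqrt(3)/8 + sqrt(3)*pi**2/144 + pi/24.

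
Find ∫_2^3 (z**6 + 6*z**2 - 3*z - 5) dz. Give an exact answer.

4475/14

By the power rule, an antiderivative is F(z) = z**7/7 + 2*z**3 - 3*z**2/2 - 5*z.
Then F(3) - F(2) = (4731/14) - (128/7) = 4475/14.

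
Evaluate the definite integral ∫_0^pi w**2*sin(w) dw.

Integrate by parts twice (u = w^2, dv = sin(w) dw).
An antiderivative is F(w) = -w**2*cos(w) + 2*w*sin(w) + 2*cos(w).
Then F(pi) - F(0) = (-2 + pi**2) - (2) = -4 + pi**2.

-4 + pi**2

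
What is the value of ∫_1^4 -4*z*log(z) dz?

15 - 64*log(2)

Integrate by parts once (u = ln z, dv = -4*z dz).
An antiderivative is F(z) = -z**2*(2*log(z) - 1).
Then F(4) - F(1) = (16 - 64*log(2)) - (1) = 15 - 64*log(2).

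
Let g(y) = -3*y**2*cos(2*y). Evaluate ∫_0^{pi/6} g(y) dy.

Integrate by parts twice (u = y^2, dv = -3*cos(2*y) dy).
An antiderivative is F(y) = -3*y**2*sin(2*y)/2 - 3*y*cos(2*y)/2 + 3*sin(2*y)/4.
Then F(pi/6) - F(0) = (-pi/8 - sqrt(3)*pi**2/48 + 3*sqrt(3)/8) - (0) = -pi/8 - sqrt(3)*pi**2/48 + 3*sqrt(3)/8.

-pi/8 - sqrt(3)*pi**2/48 + 3*sqrt(3)/8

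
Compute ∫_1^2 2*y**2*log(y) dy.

-14/9 + 16*log(2)/3

Integrate by parts once (u = ln y, dv = 2*y**2 dy).
An antiderivative is F(y) = 2*y**3*(3*log(y) - 1)/9.
Then F(2) - F(1) = (-16/9 + 16*log(2)/3) - (-2/9) = -14/9 + 16*log(2)/3.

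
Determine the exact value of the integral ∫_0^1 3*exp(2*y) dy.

An antiderivative is F(y) = 3*exp(2*y)/2.
Then F(1) - F(0) = (3*exp(2)/2) - (3/2) = -3/2 + 3*exp(2)/2.

-3/2 + 3*exp(2)/2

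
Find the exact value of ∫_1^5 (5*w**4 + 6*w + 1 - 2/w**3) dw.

79976/25

By the power rule, an antiderivative is F(w) = w**5 + 3*w**2 + w + w**(-2).
Then F(5) - F(1) = (80126/25) - (6) = 79976/25.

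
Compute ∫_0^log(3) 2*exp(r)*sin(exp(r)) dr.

2*cos(1) - 2*cos(3)

Let u = exp(r), so du = exp(r) dr. When r = 0, u = 1; when r = log(3), u = 3.
The integral becomes 2·∫ sin(u) du from 1 to 3, with antiderivative -2*cos(u).
Back in r: F(r) = -2*cos(exp(r)).
Then F(log(3)) - F(0) = (-2*cos(3)) - (-2*cos(1)) = 2*cos(1) - 2*cos(3).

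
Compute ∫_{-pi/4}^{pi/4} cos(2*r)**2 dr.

pi/4

Use the identity cos^2(2*r) = (1 + cos(4*r))/2.
An antiderivative is F(r) = r/2 + sin(4*r)/8.
Then F(pi/4) - F(-pi/4) = (pi/8) - (-pi/8) = pi/4.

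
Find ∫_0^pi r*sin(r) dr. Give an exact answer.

pi

Integrate by parts once (u = r, dv = sin(r) dr).
An antiderivative is F(r) = -r*cos(r) + sin(r).
Then F(pi) - F(0) = (pi) - (0) = pi.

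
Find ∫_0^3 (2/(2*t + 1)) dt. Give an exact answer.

log(7)

An antiderivative is F(t) = log(2*t + 1).
Then F(3) - F(0) = (log(7)) - (0) = log(7).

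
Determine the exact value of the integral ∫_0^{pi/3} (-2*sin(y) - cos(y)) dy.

-1 - sqrt(3)/2

An antiderivative is F(y) = -sin(y) + 2*cos(y).
Then F(pi/3) - F(0) = (1 - sqrt(3)/2) - (2) = -1 - sqrt(3)/2.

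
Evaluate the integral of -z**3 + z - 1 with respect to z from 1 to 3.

-18

By the power rule, an antiderivative is F(z) = -z**4/4 + z**2/2 - z.
Then F(3) - F(1) = (-75/4) - (-3/4) = -18.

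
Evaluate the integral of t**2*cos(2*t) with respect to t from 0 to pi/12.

-1/8 + pi**2/576 + sqrt(3)*pi/48

Integrate by parts twice (u = t^2, dv = cos(2*t) dt).
An antiderivative is F(t) = t**2*sin(2*t)/2 + t*cos(2*t)/2 - sin(2*t)/4.
Then F(pi/12) - F(0) = (-1/8 + pi**2/576 + sqrt(3)*pi/48) - (0) = -1/8 + pi**2/576 + sqrt(3)*pi/48.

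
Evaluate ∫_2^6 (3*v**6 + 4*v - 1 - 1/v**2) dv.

2519525/21

By the power rule, an antiderivative is F(v) = 3*v**7/7 + 2*v**2 - v + 1/v.
Then F(6) - F(2) = (5041627/42) - (859/14) = 2519525/21.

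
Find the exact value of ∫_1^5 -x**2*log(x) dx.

124/9 - 125*log(5)/3

Integrate by parts once (u = ln x, dv = -x**2 dx).
An antiderivative is F(x) = -x**3*(3*log(x) - 1)/9.
Then F(5) - F(1) = (125/9 - 125*log(5)/3) - (1/9) = 124/9 - 125*log(5)/3.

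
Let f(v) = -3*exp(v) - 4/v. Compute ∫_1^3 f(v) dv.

An antiderivative is F(v) = -3*exp(v) - 4*log(v).
Then F(3) - F(1) = (-3*exp(3) - log(81)) - (-3*exp(1)) = -3*exp(3) - log(81) + 3*exp(1).

-3*exp(3) - log(81) + 3*exp(1)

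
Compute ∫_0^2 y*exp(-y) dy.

1 - 3*exp(-2)

Integrate by parts once (u = y, dv = exp(-y) dy).
An antiderivative is F(y) = (-y - 1)*exp(-y).
Then F(2) - F(0) = (-3*exp(-2)) - (-1) = 1 - 3*exp(-2).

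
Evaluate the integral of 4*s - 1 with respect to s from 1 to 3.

By the power rule, an antiderivative is F(s) = 2*s**2 - s.
Then F(3) - F(1) = (15) - (1) = 14.

14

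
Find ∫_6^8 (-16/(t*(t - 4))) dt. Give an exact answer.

log(16/81)

Factor the denominator: t**2 - 4*t = t(t - 4).
Partial fractions: -16/(t*(t - 4)) = 4/t - 4/(t - 4).
An antiderivative is F(t) = 4*log(t) - 4*log(t - 4).
Then F(8) - F(6) = (log(16)) - (log(81)) = log(16/81).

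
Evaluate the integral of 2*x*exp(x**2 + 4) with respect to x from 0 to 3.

-exp(4) + exp(13)

Let u = x**2 + 4, so du = 2*x dx. When x = 0, u = 4; when x = 3, u = 13.
The integral becomes ∫ exp(u) du from 4 to 13, with antiderivative exp(u).
Back in x: F(x) = exp(x**2 + 4).
Then F(3) - F(0) = (exp(13)) - (exp(4)) = -exp(4) + exp(13).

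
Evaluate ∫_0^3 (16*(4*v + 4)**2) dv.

5376

Let u = 4*v + 4, so du = 4 dv. When v = 0, u = 4; when v = 3, u = 16.
The integral becomes 4·∫ u**2 du from 4 to 16, with antiderivative 4*u**3/3.
Back in v: F(v) = 4*(4*v + 4)**3/3.
Then F(3) - F(0) = (16384/3) - (256/3) = 5376.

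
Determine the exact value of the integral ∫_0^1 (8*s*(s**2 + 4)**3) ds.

369

Let u = s**2 + 4, so du = 2*s ds. When s = 0, u = 4; when s = 1, u = 5.
The integral becomes 4·∫ u**3 du from 4 to 5, with antiderivative u**4.
Back in s: F(s) = (s**2 + 4)**4.
Then F(1) - F(0) = (625) - (256) = 369.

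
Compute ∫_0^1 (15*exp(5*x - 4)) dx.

-(3 - 3*exp(5))*exp(-4)

Let u = 5*x - 4, so du = 5 dx. When x = 0, u = -4; when x = 1, u = 1.
The integral becomes 3·∫ exp(u) du from -4 to 1, with antiderivative 3*exp(u).
Back in x: F(x) = 3*exp(5*x - 4).
Then F(1) - F(0) = (3*exp(1)) - (3*exp(-4)) = -(3 - 3*exp(5))*exp(-4).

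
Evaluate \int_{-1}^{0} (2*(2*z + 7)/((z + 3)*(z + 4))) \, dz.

Factor the denominator: z**2 + 7*z + 12 = (z + 4)(z + 3).
Partial fractions: 2*(2*z + 7)/((z + 3)*(z + 4)) = 2/(z + 4) + 2/(z + 3).
An antiderivative is F(z) = 2*log(z + 3) + 2*log(z + 4).
Then F(0) - F(-1) = (2*log(3) + 4*log(2)) - (log(36)) = log(4).

log(4)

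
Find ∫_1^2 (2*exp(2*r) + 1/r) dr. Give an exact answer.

An antiderivative is F(r) = exp(2*r) + log(r).
Then F(2) - F(1) = (log(2) + exp(4)) - (exp(2)) = -exp(2) + log(2) + exp(4).

-exp(2) + log(2) + exp(4)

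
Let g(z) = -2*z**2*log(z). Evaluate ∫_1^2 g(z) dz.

Integrate by parts once (u = ln z, dv = -2*z**2 dz).
An antiderivative is F(z) = -2*z**3*(3*log(z) - 1)/9.
Then F(2) - F(1) = (16/9 - 16*log(2)/3) - (2/9) = 14/9 - 16*log(2)/3.

14/9 - 16*log(2)/3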